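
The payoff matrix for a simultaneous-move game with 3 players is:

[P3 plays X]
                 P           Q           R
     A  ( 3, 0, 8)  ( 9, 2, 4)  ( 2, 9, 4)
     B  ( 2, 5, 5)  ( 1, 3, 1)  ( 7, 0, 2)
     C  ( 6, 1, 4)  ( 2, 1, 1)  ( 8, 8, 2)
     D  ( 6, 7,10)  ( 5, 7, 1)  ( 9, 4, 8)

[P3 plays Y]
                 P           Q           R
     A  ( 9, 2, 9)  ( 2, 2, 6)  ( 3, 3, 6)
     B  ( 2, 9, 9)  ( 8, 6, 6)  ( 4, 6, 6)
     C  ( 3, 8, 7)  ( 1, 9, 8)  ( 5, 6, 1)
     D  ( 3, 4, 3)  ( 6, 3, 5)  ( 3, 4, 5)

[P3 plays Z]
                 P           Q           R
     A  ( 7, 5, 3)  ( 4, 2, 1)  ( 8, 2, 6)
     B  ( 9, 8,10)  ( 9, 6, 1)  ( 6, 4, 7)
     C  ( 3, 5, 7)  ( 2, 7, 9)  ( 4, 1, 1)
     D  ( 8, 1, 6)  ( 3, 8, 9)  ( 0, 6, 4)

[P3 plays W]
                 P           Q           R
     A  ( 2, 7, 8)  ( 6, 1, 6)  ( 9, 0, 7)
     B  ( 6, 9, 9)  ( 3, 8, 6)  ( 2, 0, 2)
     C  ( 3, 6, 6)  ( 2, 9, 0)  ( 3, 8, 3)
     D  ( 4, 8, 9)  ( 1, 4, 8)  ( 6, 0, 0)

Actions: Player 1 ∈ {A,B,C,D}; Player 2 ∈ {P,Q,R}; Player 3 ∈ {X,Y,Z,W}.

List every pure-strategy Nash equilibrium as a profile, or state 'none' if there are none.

(A,P,X): not NE [P1→D gives 6>3; P2→R gives 9>0; P3→Y gives 9>8]
(A,P,Y): not NE [P2→R gives 3>2]
(A,P,Z): not NE [P1→B gives 9>7; P3→Y gives 9>3]
(A,P,W): not NE [P1→B gives 6>2; P3→Y gives 9>8]
(A,Q,X): not NE [P2→R gives 9>2; P3→W gives 6>4]
(A,Q,Y): not NE [P1→B gives 8>2; P2→R gives 3>2]
(A,Q,Z): not NE [P1→B gives 9>4; P2→P gives 5>2; P3→W gives 6>1]
(A,Q,W): not NE [P2→P gives 7>1]
(A,R,X): not NE [P1→D gives 9>2; P3→W gives 7>4]
(A,R,Y): not NE [P1→C gives 5>3; P3→W gives 7>6]
(A,R,Z): not NE [P2→P gives 5>2; P3→W gives 7>6]
(A,R,W): not NE [P2→P gives 7>0]
(B,P,X): not NE [P1→D gives 6>2; P3→Z gives 10>5]
(B,P,Y): not NE [P1→A gives 9>2; P3→Z gives 10>9]
(B,P,Z): NE
(B,P,W): not NE [P3→Z gives 10>9]
(B,Q,X): not NE [P1→A gives 9>1; P2→P gives 5>3; P3→W gives 6>1]
(B,Q,Y): not NE [P2→P gives 9>6]
(B,Q,Z): not NE [P2→P gives 8>6; P3→W gives 6>1]
(B,Q,W): not NE [P1→A gives 6>3; P2→P gives 9>8]
(B,R,X): not NE [P1→D gives 9>7; P2→P gives 5>0; P3→Z gives 7>2]
(B,R,Y): not NE [P1→C gives 5>4; P2→P gives 9>6; P3→Z gives 7>6]
(B,R,Z): not NE [P1→A gives 8>6; P2→P gives 8>4]
(B,R,W): not NE [P1→A gives 9>2; P2→P gives 9>0; P3→Z gives 7>2]
(C,P,X): not NE [P2→R gives 8>1; P3→Z gives 7>4]
(C,P,Y): not NE [P1→A gives 9>3; P2→Q gives 9>8]
(C,P,Z): not NE [P1→B gives 9>3; P2→Q gives 7>5]
(C,P,W): not NE [P1→B gives 6>3; P2→Q gives 9>6; P3→Z gives 7>6]
(C,Q,X): not NE [P1→A gives 9>2; P2→R gives 8>1; P3→Z gives 9>1]
(C,Q,Y): not NE [P1→B gives 8>1; P3→Z gives 9>8]
(C,Q,Z): not NE [P1→B gives 9>2]
(C,Q,W): not NE [P1→A gives 6>2; P3→Z gives 9>0]
(C,R,X): not NE [P1→D gives 9>8; P3→W gives 3>2]
(C,R,Y): not NE [P2→Q gives 9>6; P3→W gives 3>1]
(C,R,Z): not NE [P1→A gives 8>4; P2→Q gives 7>1; P3→W gives 3>1]
(C,R,W): not NE [P1→A gives 9>3; P2→Q gives 9>8]
(D,P,X): NE
(D,P,Y): not NE [P1→A gives 9>3; P3→X gives 10>3]
(D,P,Z): not NE [P1→B gives 9>8; P2→Q gives 8>1; P3→X gives 10>6]
(D,P,W): not NE [P1→B gives 6>4; P3→X gives 10>9]
(D,Q,X): not NE [P1→A gives 9>5; P3→Z gives 9>1]
(D,Q,Y): not NE [P1→B gives 8>6; P2→R gives 4>3; P3→Z gives 9>5]
(D,Q,Z): not NE [P1→B gives 9>3]
(D,Q,W): not NE [P1→A gives 6>1; P2→P gives 8>4; P3→Z gives 9>8]
(D,R,X): not NE [P2→Q gives 7>4]
(D,R,Y): not NE [P1→C gives 5>3; P3→X gives 8>5]
(D,R,Z): not NE [P1→A gives 8>0; P2→Q gives 8>6; P3→X gives 8>4]
(D,R,W): not NE [P1→A gives 9>6; P2→P gives 8>0; P3→X gives 8>0]

Nash profiles: (B,P,Z), (D,P,X)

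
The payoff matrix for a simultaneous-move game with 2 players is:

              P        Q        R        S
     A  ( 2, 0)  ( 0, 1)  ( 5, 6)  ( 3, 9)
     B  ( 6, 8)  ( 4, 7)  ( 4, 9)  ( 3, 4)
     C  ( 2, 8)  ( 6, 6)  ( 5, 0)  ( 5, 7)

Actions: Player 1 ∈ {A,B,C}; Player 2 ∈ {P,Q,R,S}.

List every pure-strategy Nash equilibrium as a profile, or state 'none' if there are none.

PSNE: ∅

(A,P): not NE [P1→B gives 6>2; P2→S gives 9>0]
(A,Q): not NE [P1→C gives 6>0; P2→S gives 9>1]
(A,R): not NE [P2→S gives 9>6]
(A,S): not NE [P1→C gives 5>3]
(B,P): not NE [P2→R gives 9>8]
(B,Q): not NE [P1→C gives 6>4; P2→R gives 9>7]
(B,R): not NE [P1→C gives 5>4]
(B,S): not NE [P1→C gives 5>3; P2→R gives 9>4]
(C,P): not NE [P1→B gives 6>2]
(C,Q): not NE [P2→P gives 8>6]
(C,R): not NE [P2→P gives 8>0]
(C,S): not NE [P2→P gives 8>7]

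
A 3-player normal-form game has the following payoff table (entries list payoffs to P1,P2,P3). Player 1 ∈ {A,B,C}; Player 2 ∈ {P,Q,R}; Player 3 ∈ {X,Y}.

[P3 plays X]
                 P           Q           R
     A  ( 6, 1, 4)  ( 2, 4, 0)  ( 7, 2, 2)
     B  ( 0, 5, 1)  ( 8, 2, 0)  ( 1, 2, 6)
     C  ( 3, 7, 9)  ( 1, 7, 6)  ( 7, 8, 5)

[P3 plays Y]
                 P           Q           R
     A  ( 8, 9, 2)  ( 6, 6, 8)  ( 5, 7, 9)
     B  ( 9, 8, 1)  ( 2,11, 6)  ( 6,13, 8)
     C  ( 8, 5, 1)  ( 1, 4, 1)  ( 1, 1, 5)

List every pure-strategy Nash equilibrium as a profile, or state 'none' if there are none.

(A,P,X): not NE [P2→Q gives 4>1]
(A,P,Y): not NE [P1→B gives 9>8; P3→X gives 4>2]
(A,Q,X): not NE [P1→B gives 8>2; P3→Y gives 8>0]
(A,Q,Y): not NE [P2→P gives 9>6]
(A,R,X): not NE [P2→Q gives 4>2; P3→Y gives 9>2]
(A,R,Y): not NE [P1→B gives 6>5; P2→P gives 9>7]
(B,P,X): not NE [P1→A gives 6>0]
(B,P,Y): not NE [P2→R gives 13>8]
(B,Q,X): not NE [P2→P gives 5>2; P3→Y gives 6>0]
(B,Q,Y): not NE [P1→A gives 6>2; P2→R gives 13>11]
(B,R,X): not NE [P1→C gives 7>1; P2→P gives 5>2; P3→Y gives 8>6]
(B,R,Y): NE
(C,P,X): not NE [P1→A gives 6>3; P2→R gives 8>7]
(C,P,Y): not NE [P1→B gives 9>8; P3→X gives 9>1]
(C,Q,X): not NE [P1→B gives 8>1; P2→R gives 8>7]
(C,Q,Y): not NE [P1→A gives 6>1; P2→P gives 5>4; P3→X gives 6>1]
(C,R,X): NE
(C,R,Y): not NE [P1→B gives 6>1; P2→P gives 5>1]

PSNE = {(B,R,Y), (C,R,X)}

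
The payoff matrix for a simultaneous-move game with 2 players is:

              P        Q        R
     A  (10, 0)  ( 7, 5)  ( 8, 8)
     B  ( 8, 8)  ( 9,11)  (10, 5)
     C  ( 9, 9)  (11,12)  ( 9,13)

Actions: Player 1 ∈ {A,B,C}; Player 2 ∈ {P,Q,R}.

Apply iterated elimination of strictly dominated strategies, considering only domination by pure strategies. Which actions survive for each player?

P2 drop P (Q beats it: A:5>0 B:11>8 C:12>9)
P1 drop A (B beats it: Q:9>7 R:10>8)
P1→{B,C} P2→{Q,R}

IESDS → P1:{B,C} P2:{Q,R}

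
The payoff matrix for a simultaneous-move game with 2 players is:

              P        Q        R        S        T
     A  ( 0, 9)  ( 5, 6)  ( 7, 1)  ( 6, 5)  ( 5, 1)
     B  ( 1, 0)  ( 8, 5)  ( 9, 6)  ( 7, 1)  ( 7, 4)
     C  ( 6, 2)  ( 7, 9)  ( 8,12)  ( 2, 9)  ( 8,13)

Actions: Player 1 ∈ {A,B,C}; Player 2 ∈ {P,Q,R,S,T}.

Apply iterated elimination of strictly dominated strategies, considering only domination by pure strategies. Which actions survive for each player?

P1 drop A (B beats it: P:1>0 Q:8>5 R:9>7 S:7>6 T:7>5)
P2 drop P (Q beats it: B:5>0 C:9>2)
P2 drop Q (R beats it: B:6>5 C:12>9)
P2 drop S (R beats it: B:6>1 C:12>9)
P1→{B,C} P2→{R,T}

IESDS → P1:{B,C} P2:{R,T}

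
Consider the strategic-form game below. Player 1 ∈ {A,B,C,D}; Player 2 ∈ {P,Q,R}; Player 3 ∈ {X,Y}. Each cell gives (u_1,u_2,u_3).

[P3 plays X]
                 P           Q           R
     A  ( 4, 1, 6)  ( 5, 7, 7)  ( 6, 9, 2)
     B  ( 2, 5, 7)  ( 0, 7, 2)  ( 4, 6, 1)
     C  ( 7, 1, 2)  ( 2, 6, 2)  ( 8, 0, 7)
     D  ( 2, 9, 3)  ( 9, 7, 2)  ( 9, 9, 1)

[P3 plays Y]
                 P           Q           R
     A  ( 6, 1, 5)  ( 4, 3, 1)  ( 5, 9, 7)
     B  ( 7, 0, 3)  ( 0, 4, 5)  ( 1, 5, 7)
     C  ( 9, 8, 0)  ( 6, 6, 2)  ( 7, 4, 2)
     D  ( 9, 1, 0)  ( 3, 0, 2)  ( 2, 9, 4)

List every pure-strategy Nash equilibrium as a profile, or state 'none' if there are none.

Equilibria: none

(A,P,X): not NE [P1→C gives 7>4; P2→R gives 9>1]
(A,P,Y): not NE [P1→D gives 9>6; P2→R gives 9>1; P3→X gives 6>5]
(A,Q,X): not NE [P1→D gives 9>5; P2→R gives 9>7]
(A,Q,Y): not NE [P1→C gives 6>4; P2→R gives 9>3; P3→X gives 7>1]
(A,R,X): not NE [P1→D gives 9>6; P3→Y gives 7>2]
(A,R,Y): not NE [P1→C gives 7>5]
(B,P,X): not NE [P1→C gives 7>2; P2→Q gives 7>5]
(B,P,Y): not NE [P1→D gives 9>7; P2→R gives 5>0; P3→X gives 7>3]
(B,Q,X): not NE [P1→D gives 9>0; P3→Y gives 5>2]
(B,Q,Y): not NE [P1→C gives 6>0; P2→R gives 5>4]
(B,R,X): not NE [P1→D gives 9>4; P2→Q gives 7>6; P3→Y gives 7>1]
(B,R,Y): not NE [P1→C gives 7>1]
(C,P,X): not NE [P2→Q gives 6>1]
(C,P,Y): not NE [P3→X gives 2>0]
(C,Q,X): not NE [P1→D gives 9>2]
(C,Q,Y): not NE [P2→P gives 8>6]
(C,R,X): not NE [P1→D gives 9>8; P2→Q gives 6>0]
(C,R,Y): not NE [P2→P gives 8>4; P3→X gives 7>2]
(D,P,X): not NE [P1→C gives 7>2]
(D,P,Y): not NE [P2→R gives 9>1; P3→X gives 3>0]
(D,Q,X): not NE [P2→R gives 9>7]
(D,Q,Y): not NE [P1→C gives 6>3; P2→R gives 9>0]
(D,R,X): not NE [P3→Y gives 4>1]
(D,R,Y): not NE [P1→C gives 7>2]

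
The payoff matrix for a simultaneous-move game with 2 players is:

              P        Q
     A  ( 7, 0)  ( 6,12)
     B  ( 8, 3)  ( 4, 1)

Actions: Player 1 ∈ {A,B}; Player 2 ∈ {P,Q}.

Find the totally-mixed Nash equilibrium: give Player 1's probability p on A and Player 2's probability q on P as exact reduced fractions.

(p,q) = (1/7, 2/3)

P1 indiff ⇒ q·7+(1-q)·6 = q·8+(1-q)·4 ⇒ q(-1) = (1-q)(-2) ⇒ q = 2/3
P2 indiff ⇒ p·0+(1-p)·3 = p·12+(1-p)·1 ⇒ p(-12) = (1-p)(-2) ⇒ p = 1/7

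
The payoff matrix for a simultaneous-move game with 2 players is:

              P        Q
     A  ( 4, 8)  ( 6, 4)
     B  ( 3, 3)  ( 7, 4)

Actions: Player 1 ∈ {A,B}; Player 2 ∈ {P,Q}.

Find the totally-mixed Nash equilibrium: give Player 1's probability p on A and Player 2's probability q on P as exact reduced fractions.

p=1/5, q=1/2

P1 indiff ⇒ q·4+(1-q)·6 = q·3+(1-q)·7 ⇒ q(1) = (1-q)(1) ⇒ q = 1/2
P2 indiff ⇒ p·8+(1-p)·3 = p·4+(1-p)·4 ⇒ p(4) = (1-p)(1) ⇒ p = 1/5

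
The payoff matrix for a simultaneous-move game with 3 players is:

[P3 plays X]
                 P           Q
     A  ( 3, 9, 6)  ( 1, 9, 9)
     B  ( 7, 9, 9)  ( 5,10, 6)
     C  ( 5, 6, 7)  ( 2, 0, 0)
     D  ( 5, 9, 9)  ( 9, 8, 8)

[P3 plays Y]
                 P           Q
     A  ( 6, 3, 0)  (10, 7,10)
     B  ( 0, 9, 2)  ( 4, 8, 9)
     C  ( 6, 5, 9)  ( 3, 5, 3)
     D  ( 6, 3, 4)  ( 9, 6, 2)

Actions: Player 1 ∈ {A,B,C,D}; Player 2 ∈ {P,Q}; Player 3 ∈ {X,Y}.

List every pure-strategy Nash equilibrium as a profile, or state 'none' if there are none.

(A,P,X): not NE [P1→B gives 7>3]
(A,P,Y): not NE [P2→Q gives 7>3; P3→X gives 6>0]
(A,Q,X): not NE [P1→D gives 9>1; P3→Y gives 10>9]
(A,Q,Y): NE
(B,P,X): not NE [P2→Q gives 10>9]
(B,P,Y): not NE [P1→D gives 6>0; P3→X gives 9>2]
(B,Q,X): not NE [P1→D gives 9>5; P3→Y gives 9>6]
(B,Q,Y): not NE [P1→A gives 10>4; P2→P gives 9>8]
(C,P,X): not NE [P1→B gives 7>5; P3→Y gives 9>7]
(C,P,Y): NE
(C,Q,X): not NE [P1→D gives 9>2; P2→P gives 6>0; P3→Y gives 3>0]
(C,Q,Y): not NE [P1→A gives 10>3]
(D,P,X): not NE [P1→B gives 7>5]
(D,P,Y): not NE [P2→Q gives 6>3; P3→X gives 9>4]
(D,Q,X): not NE [P2→P gives 9>8]
(D,Q,Y): not NE [P1→A gives 10>9; P3→X gives 8>2]

NE set: (A,Q,Y), (C,P,Y)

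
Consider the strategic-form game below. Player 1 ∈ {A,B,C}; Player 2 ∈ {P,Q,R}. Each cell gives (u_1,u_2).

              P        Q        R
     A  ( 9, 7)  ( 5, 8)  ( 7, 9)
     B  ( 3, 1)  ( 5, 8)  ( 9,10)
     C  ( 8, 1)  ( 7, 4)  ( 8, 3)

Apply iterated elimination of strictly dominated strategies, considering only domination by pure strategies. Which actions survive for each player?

P2 drop P (Q beats it: A:8>7 B:8>1 C:4>1)
P1 drop A (C beats it: Q:7>5 R:8>7)
P1→{B,C} P2→{Q,R}

Survivors P1:{B,C} P2:{Q,R}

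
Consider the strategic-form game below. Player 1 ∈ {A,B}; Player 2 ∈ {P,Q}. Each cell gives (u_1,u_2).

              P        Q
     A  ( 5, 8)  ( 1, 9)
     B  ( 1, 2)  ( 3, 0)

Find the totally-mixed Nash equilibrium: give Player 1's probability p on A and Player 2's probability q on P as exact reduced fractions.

p=2/3, q=1/3

P1 indiff ⇒ q·5+(1-q)·1 = q·1+(1-q)·3 ⇒ q(4) = (1-q)(2) ⇒ q = 1/3
P2 indiff ⇒ p·8+(1-p)·2 = p·9+(1-p)·0 ⇒ p(-1) = (1-p)(-2) ⇒ p = 2/3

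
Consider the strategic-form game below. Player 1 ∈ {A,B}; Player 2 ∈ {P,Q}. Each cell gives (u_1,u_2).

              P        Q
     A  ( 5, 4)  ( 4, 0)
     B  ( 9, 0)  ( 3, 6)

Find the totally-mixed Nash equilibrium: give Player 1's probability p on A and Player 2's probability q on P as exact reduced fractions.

P1 indiff ⇒ q·5+(1-q)·4 = q·9+(1-q)·3 ⇒ q(-4) = (1-q)(-1) ⇒ q = 1/5
P2 indiff ⇒ p·4+(1-p)·0 = p·0+(1-p)·6 ⇒ p(4) = (1-p)(6) ⇒ p = 3/5

P1 mixes 3/5 on A; P2 mixes 1/5 on P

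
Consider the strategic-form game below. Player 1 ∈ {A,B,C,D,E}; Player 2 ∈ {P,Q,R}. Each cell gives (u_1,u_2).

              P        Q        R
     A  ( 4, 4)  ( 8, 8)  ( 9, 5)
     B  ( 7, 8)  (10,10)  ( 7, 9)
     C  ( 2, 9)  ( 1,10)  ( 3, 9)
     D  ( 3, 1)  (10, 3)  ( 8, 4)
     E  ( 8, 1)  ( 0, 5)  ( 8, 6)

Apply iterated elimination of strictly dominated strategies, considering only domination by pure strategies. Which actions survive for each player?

P1 drop C (A beats it: P:4>2 Q:8>1 R:9>3)
P2 drop P (Q beats it: A:8>4 B:10>8 D:3>1 E:5>1)
P1 drop E (A beats it: Q:8>0 R:9>8)
P1→{A,B,D} P2→{Q,R}

Remaining: P1:{A,B,D} P2:{Q,R}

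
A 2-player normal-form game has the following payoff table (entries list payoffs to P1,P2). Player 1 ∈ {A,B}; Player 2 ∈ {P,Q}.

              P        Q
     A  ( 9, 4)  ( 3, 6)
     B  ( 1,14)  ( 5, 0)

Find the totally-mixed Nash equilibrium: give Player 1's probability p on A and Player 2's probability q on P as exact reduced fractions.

P1 mixes 7/8 on A; P2 mixes 1/5 on P

P1 indiff ⇒ q·9+(1-q)·3 = q·1+(1-q)·5 ⇒ q(8) = (1-q)(2) ⇒ q = 1/5
P2 indiff ⇒ p·4+(1-p)·14 = p·6+(1-p)·0 ⇒ p(-2) = (1-p)(-14) ⇒ p = 7/8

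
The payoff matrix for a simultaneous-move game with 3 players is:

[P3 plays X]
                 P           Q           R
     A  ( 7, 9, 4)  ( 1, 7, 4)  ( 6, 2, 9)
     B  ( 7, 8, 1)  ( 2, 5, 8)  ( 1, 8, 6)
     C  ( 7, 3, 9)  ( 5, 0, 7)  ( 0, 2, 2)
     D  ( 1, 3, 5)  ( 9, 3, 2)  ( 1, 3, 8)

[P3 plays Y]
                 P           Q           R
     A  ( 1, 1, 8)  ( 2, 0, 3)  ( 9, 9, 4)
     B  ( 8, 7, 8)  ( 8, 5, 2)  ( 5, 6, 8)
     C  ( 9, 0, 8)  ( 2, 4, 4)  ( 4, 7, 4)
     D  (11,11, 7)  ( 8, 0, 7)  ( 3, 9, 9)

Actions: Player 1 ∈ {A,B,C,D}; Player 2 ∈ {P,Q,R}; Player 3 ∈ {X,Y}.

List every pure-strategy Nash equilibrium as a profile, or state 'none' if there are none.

(A,P,X): not NE [P3→Y gives 8>4]
(A,P,Y): not NE [P1→D gives 11>1; P2→R gives 9>1]
(A,Q,X): not NE [P1→D gives 9>1; P2→P gives 9>7]
(A,Q,Y): not NE [P1→D gives 8>2; P2→R gives 9>0; P3→X gives 4>3]
(A,R,X): not NE [P2→P gives 9>2]
(A,R,Y): not NE [P3→X gives 9>4]
(B,P,X): not NE [P3→Y gives 8>1]
(B,P,Y): not NE [P1→D gives 11>8]
(B,Q,X): not NE [P1→D gives 9>2; P2→R gives 8>5]
(B,Q,Y): not NE [P2→P gives 7>5; P3→X gives 8>2]
(B,R,X): not NE [P1→A gives 6>1; P3→Y gives 8>6]
(B,R,Y): not NE [P1→A gives 9>5; P2→P gives 7>6]
(C,P,X): NE
(C,P,Y): not NE [P1→D gives 11>9; P2→R gives 7>0; P3→X gives 9>8]
(C,Q,X): not NE [P1→D gives 9>5; P2→P gives 3>0]
(C,Q,Y): not NE [P1→D gives 8>2; P2→R gives 7>4; P3→X gives 7>4]
(C,R,X): not NE [P1→A gives 6>0; P2→P gives 3>2; P3→Y gives 4>2]
(C,R,Y): not NE [P1→A gives 9>4]
(D,P,X): not NE [P1→C gives 7>1; P3→Y gives 7>5]
(D,P,Y): NE
(D,Q,X): not NE [P3→Y gives 7>2]
(D,Q,Y): not NE [P2→P gives 11>0]
(D,R,X): not NE [P1→A gives 6>1; P3→Y gives 9>8]
(D,R,Y): not NE [P1→A gives 9>3; P2→P gives 11>9]

Nash profiles: (C,P,X), (D,P,Y)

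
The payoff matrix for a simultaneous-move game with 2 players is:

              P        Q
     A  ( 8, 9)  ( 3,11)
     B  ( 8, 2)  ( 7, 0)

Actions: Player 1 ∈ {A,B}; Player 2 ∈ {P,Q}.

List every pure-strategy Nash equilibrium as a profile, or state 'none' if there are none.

Nash profiles: (B,P)

(A,P): not NE [P2→Q gives 11>9]
(A,Q): not NE [P1→B gives 7>3]
(B,P): NE
(B,Q): not NE [P2→P gives 2>0]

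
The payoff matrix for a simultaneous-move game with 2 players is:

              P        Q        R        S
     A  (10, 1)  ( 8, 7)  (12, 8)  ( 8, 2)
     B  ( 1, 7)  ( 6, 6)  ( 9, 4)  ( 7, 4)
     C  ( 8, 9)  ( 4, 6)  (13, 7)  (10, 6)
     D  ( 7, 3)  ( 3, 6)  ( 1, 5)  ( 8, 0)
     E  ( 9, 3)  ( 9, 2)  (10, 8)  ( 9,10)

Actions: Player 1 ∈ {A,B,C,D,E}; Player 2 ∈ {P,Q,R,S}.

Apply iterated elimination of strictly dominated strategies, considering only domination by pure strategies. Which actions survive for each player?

P1 drop B (A beats it: P:10>1 Q:8>6 R:12>9 S:8>7)
P1 drop D (C beats it: P:8>7 Q:4>3 R:13>1 S:10>8)
P2 drop Q (R beats it: A:8>7 C:7>6 E:8>2)
P1→{A,C,E} P2→{P,R,S}

Remaining: P1:{A,C,E} P2:{P,R,S}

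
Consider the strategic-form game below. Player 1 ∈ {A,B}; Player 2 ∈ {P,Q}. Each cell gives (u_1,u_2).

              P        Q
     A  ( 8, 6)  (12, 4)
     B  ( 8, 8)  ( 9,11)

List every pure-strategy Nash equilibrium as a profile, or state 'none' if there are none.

Nash profiles: (A,P)

(A,P): NE
(A,Q): not NE [P2→P gives 6>4]
(B,P): not NE [P2→Q gives 11>8]
(B,Q): not NE [P1→A gives 12>9]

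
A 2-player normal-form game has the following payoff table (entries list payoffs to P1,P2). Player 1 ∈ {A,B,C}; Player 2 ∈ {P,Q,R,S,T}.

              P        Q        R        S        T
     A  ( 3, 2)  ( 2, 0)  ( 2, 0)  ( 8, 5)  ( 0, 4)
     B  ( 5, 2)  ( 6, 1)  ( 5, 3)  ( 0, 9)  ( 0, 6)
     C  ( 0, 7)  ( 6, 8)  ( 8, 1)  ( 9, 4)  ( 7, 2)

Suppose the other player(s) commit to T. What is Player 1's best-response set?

u_1(A vs T) = 0
u_1(B vs T) = 0
u_1(C vs T) = 7
max payoff 7 at {C}

P1 best: {C}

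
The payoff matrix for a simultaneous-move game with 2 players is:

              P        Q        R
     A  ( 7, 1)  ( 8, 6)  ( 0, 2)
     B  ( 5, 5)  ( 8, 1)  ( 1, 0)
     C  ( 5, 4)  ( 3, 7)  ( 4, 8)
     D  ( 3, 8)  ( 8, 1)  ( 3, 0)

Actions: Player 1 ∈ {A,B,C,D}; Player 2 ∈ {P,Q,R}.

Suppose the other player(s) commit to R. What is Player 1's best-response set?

argmax u_1 = {C}

u_1(A vs R) = 0
u_1(B vs R) = 1
u_1(C vs R) = 4
u_1(D vs R) = 3
max payoff 4 at {C}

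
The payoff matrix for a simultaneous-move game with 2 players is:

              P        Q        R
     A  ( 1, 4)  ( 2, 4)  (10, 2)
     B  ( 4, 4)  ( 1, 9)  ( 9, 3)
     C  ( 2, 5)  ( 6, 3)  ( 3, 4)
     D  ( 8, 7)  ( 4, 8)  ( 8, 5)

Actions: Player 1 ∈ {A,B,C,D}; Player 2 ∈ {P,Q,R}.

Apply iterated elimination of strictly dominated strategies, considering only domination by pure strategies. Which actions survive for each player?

P2 drop R (P beats it: A:4>2 B:4>3 C:5>4 D:7>5)
P1 drop A (C beats it: P:2>1 Q:6>2)
P1 drop B (D beats it: P:8>4 Q:4>1)
P1→{C,D} P2→{P,Q}

Survivors P1:{C,D} P2:{P,Q}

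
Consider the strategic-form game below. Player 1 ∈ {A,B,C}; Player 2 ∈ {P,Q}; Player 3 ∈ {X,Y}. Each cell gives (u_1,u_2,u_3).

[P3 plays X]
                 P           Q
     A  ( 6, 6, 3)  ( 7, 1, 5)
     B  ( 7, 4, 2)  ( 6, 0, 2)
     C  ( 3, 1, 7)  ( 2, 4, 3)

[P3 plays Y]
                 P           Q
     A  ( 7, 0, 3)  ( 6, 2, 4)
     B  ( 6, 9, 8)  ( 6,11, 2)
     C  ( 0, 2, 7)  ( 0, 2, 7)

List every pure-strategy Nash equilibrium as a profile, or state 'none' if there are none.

(A,P,X): not NE [P1→B gives 7>6]
(A,P,Y): not NE [P2→Q gives 2>0]
(A,Q,X): not NE [P2→P gives 6>1]
(A,Q,Y): not NE [P3→X gives 5>4]
(B,P,X): not NE [P3→Y gives 8>2]
(B,P,Y): not NE [P1→A gives 7>6; P2→Q gives 11>9]
(B,Q,X): not NE [P1→A gives 7>6; P2→P gives 4>0]
(B,Q,Y): NE
(C,P,X): not NE [P1→B gives 7>3; P2→Q gives 4>1]
(C,P,Y): not NE [P1→A gives 7>0]
(C,Q,X): not NE [P1→A gives 7>2; P3→Y gives 7>3]
(C,Q,Y): not NE [P1→B gives 6>0]

NE set: (B,Q,Y)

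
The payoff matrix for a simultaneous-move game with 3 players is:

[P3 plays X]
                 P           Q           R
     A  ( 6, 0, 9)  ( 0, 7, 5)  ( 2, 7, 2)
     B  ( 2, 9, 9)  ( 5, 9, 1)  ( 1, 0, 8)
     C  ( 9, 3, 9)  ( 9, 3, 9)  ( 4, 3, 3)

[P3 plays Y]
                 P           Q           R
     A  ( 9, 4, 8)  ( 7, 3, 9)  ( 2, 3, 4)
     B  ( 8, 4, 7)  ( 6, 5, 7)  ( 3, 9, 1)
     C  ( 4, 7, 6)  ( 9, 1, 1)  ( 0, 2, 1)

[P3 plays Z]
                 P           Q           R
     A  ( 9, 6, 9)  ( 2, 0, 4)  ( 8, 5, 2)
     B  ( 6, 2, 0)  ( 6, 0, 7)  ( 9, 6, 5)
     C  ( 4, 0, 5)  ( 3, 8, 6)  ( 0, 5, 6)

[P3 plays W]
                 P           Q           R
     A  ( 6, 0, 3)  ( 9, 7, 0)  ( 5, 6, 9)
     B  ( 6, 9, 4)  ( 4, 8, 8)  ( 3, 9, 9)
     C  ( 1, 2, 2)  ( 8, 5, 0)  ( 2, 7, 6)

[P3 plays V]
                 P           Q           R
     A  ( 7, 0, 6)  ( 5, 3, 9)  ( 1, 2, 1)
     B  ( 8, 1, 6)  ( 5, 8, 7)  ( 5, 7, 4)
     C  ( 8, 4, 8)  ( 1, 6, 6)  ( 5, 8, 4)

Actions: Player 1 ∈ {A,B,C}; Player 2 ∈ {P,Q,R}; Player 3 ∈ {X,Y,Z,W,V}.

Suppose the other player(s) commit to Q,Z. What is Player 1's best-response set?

P1 best: {B}

u_1(A vs Q,Z) = 2
u_1(B vs Q,Z) = 6
u_1(C vs Q,Z) = 3
max payoff 6 at {B}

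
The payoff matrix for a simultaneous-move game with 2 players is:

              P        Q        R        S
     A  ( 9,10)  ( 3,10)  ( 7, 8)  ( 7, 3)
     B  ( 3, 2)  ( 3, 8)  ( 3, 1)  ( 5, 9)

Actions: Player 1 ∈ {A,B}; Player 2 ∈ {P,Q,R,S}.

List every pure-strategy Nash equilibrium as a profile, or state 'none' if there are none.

(A,P): NE
(A,Q): NE
(A,R): not NE [P2→Q gives 10>8]
(A,S): not NE [P2→Q gives 10>3]
(B,P): not NE [P1→A gives 9>3; P2→S gives 9>2]
(B,Q): not NE [P2→S gives 9>8]
(B,R): not NE [P1→A gives 7>3; P2→S gives 9>1]
(B,S): not NE [P1→A gives 7>5]

NE set: (A,P), (A,Q)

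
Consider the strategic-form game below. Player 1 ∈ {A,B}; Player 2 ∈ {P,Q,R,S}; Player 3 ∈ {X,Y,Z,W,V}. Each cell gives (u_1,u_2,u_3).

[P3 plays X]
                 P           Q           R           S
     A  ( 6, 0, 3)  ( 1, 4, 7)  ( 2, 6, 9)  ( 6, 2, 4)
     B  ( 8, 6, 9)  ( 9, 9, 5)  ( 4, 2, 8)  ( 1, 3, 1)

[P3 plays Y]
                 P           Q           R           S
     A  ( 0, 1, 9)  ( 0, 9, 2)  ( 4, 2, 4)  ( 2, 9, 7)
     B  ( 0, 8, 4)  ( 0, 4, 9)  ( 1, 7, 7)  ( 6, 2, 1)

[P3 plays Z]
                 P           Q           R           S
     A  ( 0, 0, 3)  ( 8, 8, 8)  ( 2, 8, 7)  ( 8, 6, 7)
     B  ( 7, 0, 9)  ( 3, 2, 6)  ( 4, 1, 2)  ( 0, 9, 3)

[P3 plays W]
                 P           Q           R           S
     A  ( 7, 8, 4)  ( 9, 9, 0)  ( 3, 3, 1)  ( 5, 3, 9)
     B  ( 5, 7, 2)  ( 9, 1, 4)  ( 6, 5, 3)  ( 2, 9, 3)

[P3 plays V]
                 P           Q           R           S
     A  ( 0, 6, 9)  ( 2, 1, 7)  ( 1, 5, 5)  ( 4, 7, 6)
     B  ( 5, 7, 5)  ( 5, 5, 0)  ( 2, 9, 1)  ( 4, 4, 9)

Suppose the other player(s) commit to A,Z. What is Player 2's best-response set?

u_2(P vs A,Z) = 0
u_2(Q vs A,Z) = 8
u_2(R vs A,Z) = 8
u_2(S vs A,Z) = 6
max payoff 8 at {Q,R}

argmax u_2 = {Q,R}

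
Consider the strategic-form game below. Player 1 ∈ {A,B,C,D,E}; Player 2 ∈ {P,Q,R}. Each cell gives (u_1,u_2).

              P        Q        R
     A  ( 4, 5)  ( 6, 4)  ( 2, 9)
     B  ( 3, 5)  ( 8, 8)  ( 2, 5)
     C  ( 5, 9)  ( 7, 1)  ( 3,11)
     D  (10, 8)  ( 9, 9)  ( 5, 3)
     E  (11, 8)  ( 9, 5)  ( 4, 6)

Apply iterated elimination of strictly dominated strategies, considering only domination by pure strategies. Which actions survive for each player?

P1 drop A (C beats it: P:5>4 Q:7>6 R:3>2)
P1 drop B (D beats it: P:10>3 Q:9>8 R:5>2)
P1 drop C (D beats it: P:10>5 Q:9>7 R:5>3)
P2 drop R (P beats it: D:8>3 E:8>6)
P1→{D,E} P2→{P,Q}

Survivors P1:{D,E} P2:{P,Q}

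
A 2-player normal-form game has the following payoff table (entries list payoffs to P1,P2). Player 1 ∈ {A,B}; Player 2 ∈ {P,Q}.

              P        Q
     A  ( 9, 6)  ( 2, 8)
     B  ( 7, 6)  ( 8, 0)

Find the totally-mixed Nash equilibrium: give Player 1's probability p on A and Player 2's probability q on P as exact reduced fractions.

(p,q) = (3/4, 3/4)

P1 indiff ⇒ q·9+(1-q)·2 = q·7+(1-q)·8 ⇒ q(2) = (1-q)(6) ⇒ q = 3/4
P2 indiff ⇒ p·6+(1-p)·6 = p·8+(1-p)·0 ⇒ p(-2) = (1-p)(-6) ⇒ p = 3/4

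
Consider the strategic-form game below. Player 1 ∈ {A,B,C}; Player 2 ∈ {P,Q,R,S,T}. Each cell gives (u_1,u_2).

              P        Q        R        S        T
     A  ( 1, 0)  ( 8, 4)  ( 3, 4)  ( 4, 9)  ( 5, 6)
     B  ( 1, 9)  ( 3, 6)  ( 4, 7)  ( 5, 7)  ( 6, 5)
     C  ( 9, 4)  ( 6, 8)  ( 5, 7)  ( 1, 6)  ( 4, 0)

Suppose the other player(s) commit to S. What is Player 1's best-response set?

BR_1 = {B}

u_1(A vs S) = 4
u_1(B vs S) = 5
u_1(C vs S) = 1
max payoff 5 at {B}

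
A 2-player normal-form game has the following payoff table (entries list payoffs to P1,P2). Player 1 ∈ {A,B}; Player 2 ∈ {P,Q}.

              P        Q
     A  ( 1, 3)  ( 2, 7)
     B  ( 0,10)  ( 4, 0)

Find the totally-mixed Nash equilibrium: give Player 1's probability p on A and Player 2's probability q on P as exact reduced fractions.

(p,q) = (5/7, 2/3)

P1 indiff ⇒ q·1+(1-q)·2 = q·0+(1-q)·4 ⇒ q(1) = (1-q)(2) ⇒ q = 2/3
P2 indiff ⇒ p·3+(1-p)·10 = p·7+(1-p)·0 ⇒ p(-4) = (1-p)(-10) ⇒ p = 5/7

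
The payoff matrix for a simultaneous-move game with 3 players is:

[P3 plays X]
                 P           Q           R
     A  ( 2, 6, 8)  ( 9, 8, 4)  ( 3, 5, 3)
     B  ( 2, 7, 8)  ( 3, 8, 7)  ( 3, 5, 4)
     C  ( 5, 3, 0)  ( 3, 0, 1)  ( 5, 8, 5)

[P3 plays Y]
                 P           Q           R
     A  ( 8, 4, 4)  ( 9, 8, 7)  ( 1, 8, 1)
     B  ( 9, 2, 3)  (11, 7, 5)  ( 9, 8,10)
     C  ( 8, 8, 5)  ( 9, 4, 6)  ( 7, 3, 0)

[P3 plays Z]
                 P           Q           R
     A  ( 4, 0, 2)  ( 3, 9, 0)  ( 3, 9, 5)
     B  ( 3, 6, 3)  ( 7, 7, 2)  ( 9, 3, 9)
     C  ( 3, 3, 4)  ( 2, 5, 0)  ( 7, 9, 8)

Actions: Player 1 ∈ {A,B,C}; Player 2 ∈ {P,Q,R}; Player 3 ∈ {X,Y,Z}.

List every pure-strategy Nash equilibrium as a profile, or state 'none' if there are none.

(A,P,X): not NE [P1→C gives 5>2; P2→Q gives 8>6]
(A,P,Y): not NE [P1→B gives 9>8; P2→R gives 8>4; P3→X gives 8>4]
(A,P,Z): not NE [P2→R gives 9>0; P3→X gives 8>2]
(A,Q,X): not NE [P3→Y gives 7>4]
(A,Q,Y): not NE [P1→B gives 11>9]
(A,Q,Z): not NE [P1→B gives 7>3; P3→Y gives 7>0]
(A,R,X): not NE [P1→C gives 5>3; P2→Q gives 8>5; P3→Z gives 5>3]
(A,R,Y): not NE [P1→B gives 9>1; P3→Z gives 5>1]
(A,R,Z): not NE [P1→B gives 9>3]
(B,P,X): not NE [P1→C gives 5>2; P2→Q gives 8>7]
(B,P,Y): not NE [P2→R gives 8>2; P3→X gives 8>3]
(B,P,Z): not NE [P1→A gives 4>3; P2→Q gives 7>6; P3→X gives 8>3]
(B,Q,X): not NE [P1→A gives 9>3]
(B,Q,Y): not NE [P2→R gives 8>7; P3→X gives 7>5]
(B,Q,Z): not NE [P3→X gives 7>2]
(B,R,X): not NE [P1→C gives 5>3; P2→Q gives 8>5; P3→Y gives 10>4]
(B,R,Y): NE
(B,R,Z): not NE [P2→Q gives 7>3; P3→Y gives 10>9]
(C,P,X): not NE [P2→R gives 8>3; P3→Y gives 5>0]
(C,P,Y): not NE [P1→B gives 9>8]
(C,P,Z): not NE [P1→A gives 4>3; P2→R gives 9>3; P3→Y gives 5>4]
(C,Q,X): not NE [P1→A gives 9>3; P2→R gives 8>0; P3→Y gives 6>1]
(C,Q,Y): not NE [P1→B gives 11>9; P2→P gives 8>4]
(C,Q,Z): not NE [P1→B gives 7>2; P2→R gives 9>5; P3→Y gives 6>0]
(C,R,X): not NE [P3→Z gives 8>5]
(C,R,Y): not NE [P1→B gives 9>7; P2→P gives 8>3; P3→Z gives 8>0]
(C,R,Z): not NE [P1→B gives 9>7]

NE set: (B,R,Y)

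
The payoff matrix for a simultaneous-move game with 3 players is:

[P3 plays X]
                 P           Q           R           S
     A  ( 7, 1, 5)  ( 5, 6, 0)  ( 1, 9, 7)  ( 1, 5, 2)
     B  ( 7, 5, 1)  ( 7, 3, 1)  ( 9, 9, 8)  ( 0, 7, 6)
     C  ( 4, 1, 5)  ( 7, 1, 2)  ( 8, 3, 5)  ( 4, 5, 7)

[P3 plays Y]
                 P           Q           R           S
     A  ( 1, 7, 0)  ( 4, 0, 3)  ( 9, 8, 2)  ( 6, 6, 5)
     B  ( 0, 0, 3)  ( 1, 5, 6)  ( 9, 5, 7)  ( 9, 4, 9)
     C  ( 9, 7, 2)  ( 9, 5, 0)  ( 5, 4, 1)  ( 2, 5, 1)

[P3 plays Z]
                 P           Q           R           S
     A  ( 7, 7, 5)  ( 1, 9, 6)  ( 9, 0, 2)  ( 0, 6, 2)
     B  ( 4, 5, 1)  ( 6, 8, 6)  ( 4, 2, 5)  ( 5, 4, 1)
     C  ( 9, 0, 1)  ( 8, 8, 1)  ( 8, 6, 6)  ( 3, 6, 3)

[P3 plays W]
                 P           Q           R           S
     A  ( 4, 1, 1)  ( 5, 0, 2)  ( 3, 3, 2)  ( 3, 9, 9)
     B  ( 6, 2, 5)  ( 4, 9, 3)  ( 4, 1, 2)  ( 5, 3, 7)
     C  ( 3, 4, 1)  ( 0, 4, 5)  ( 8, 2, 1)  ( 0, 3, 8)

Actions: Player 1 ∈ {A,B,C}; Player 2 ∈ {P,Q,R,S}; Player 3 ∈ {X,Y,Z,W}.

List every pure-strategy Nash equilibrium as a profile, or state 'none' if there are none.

(A,P,X): not NE [P2→R gives 9>1]
(A,P,Y): not NE [P1→C gives 9>1; P2→R gives 8>7; P3→Z gives 5>0]
(A,P,Z): not NE [P1→C gives 9>7; P2→Q gives 9>7]
(A,P,W): not NE [P1→B gives 6>4; P2→S gives 9>1; P3→Z gives 5>1]
(A,Q,X): not NE [P1→C gives 7>5; P2→R gives 9>6; P3→Z gives 6>0]
(A,Q,Y): not NE [P1→C gives 9>4; P2→R gives 8>0; P3→Z gives 6>3]
(A,Q,Z): not NE [P1→C gives 8>1]
(A,Q,W): not NE [P2→S gives 9>0; P3→Z gives 6>2]
(A,R,X): not NE [P1→B gives 9>1]
(A,R,Y): not NE [P3→X gives 7>2]
(A,R,Z): not NE [P2→Q gives 9>0; P3→X gives 7>2]
(A,R,W): not NE [P1→C gives 8>3; P2→S gives 9>3; P3→X gives 7>2]
(A,S,X): not NE [P1→C gives 4>1; P2→R gives 9>5; P3→W gives 9>2]
(A,S,Y): not NE [P1→B gives 9>6; P2→R gives 8>6; P3→W gives 9>5]
(A,S,Z): not NE [P1→B gives 5>0; P2→Q gives 9>6; P3→W gives 9>2]
(A,S,W): not NE [P1→B gives 5>3]
(B,P,X): not NE [P2→R gives 9>5; P3→W gives 5>1]
(B,P,Y): not NE [P1→C gives 9>0; P2→R gives 5>0; P3→W gives 5>3]
(B,P,Z): not NE [P1→C gives 9>4; P2→Q gives 8>5; P3→W gives 5>1]
(B,P,W): not NE [P2→Q gives 9>2]
(B,Q,X): not NE [P2→R gives 9>3; P3→Z gives 6>1]
(B,Q,Y): not NE [P1→C gives 9>1]
(B,Q,Z): not NE [P1→C gives 8>6]
(B,Q,W): not NE [P1→A gives 5>4; P3→Z gives 6>3]
(B,R,X): NE
(B,R,Y): not NE [P3→X gives 8>7]
(B,R,Z): not NE [P1→A gives 9>4; P2→Q gives 8>2; P3→X gives 8>5]
(B,R,W): not NE [P1→C gives 8>4; P2→Q gives 9>1; P3→X gives 8>2]
(B,S,X): not NE [P1→C gives 4>0; P2→R gives 9>7; P3→Y gives 9>6]
(B,S,Y): not NE [P2→R gives 5>4]
(B,S,Z): not NE [P2→Q gives 8>4; P3→Y gives 9>1]
(B,S,W): not NE [P2→Q gives 9>3; P3→Y gives 9>7]
(C,P,X): not NE [P1→B gives 7>4; P2→S gives 5>1]
(C,P,Y): not NE [P3→X gives 5>2]
(C,P,Z): not NE [P2→Q gives 8>0; P3→X gives 5>1]
(C,P,W): not NE [P1→B gives 6>3; P3→X gives 5>1]
(C,Q,X): not NE [P2→S gives 5>1; P3→W gives 5>2]
(C,Q,Y): not NE [P2→P gives 7>5; P3→W gives 5>0]
(C,Q,Z): not NE [P3→W gives 5>1]
(C,Q,W): not NE [P1→A gives 5>0]
(C,R,X): not NE [P1→B gives 9>8; P2→S gives 5>3; P3→Z gives 6>5]
(C,R,Y): not NE [P1→B gives 9>5; P2→P gives 7>4; P3→Z gives 6>1]
(C,R,Z): not NE [P1→A gives 9>8; P2→Q gives 8>6]
(C,R,W): not NE [P2→Q gives 4>2; P3→Z gives 6>1]
(C,S,X): not NE [P3→W gives 8>7]
(C,S,Y): not NE [P1→B gives 9>2; P2→P gives 7>5; P3→W gives 8>1]
(C,S,Z): not NE [P1→B gives 5>3; P2→Q gives 8>6; P3→W gives 8>3]
(C,S,W): not NE [P1→B gives 5>0; P2→Q gives 4>3]

Nash profiles: (B,R,X)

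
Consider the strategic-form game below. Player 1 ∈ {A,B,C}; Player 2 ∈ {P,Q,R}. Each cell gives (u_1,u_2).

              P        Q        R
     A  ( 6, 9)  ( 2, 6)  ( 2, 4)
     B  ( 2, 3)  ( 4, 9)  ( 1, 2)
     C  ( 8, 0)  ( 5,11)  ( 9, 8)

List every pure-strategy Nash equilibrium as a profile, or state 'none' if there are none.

NE set: (C,Q)

(A,P): not NE [P1→C gives 8>6]
(A,Q): not NE [P1→C gives 5>2; P2→P gives 9>6]
(A,R): not NE [P1→C gives 9>2; P2→P gives 9>4]
(B,P): not NE [P1→C gives 8>2; P2→Q gives 9>3]
(B,Q): not NE [P1→C gives 5>4]
(B,R): not NE [P1→C gives 9>1; P2→Q gives 9>2]
(C,P): not NE [P2→Q gives 11>0]
(C,Q): NE
(C,R): not NE [P2→Q gives 11>8]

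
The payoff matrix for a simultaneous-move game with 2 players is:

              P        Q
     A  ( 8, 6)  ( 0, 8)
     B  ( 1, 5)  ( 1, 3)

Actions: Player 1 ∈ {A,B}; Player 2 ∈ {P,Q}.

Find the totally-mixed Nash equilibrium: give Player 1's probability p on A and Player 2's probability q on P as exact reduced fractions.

P1 mixes 1/2 on A; P2 mixes 1/8 on P

P1 indiff ⇒ q·8+(1-q)·0 = q·1+(1-q)·1 ⇒ q(7) = (1-q)(1) ⇒ q = 1/8
P2 indiff ⇒ p·6+(1-p)·5 = p·8+(1-p)·3 ⇒ p(-2) = (1-p)(-2) ⇒ p = 1/2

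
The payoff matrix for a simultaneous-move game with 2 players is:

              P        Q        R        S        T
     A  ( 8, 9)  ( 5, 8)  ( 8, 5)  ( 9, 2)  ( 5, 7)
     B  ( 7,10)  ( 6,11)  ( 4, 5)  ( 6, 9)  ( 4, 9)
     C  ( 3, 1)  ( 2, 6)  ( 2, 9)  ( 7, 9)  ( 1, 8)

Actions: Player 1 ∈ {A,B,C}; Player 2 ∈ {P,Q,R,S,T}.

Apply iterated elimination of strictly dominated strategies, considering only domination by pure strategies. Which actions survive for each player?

Remaining: P1:{A,B} P2:{P,Q}

P1 drop C (A beats it: P:8>3 Q:5>2 R:8>2 S:9>7 T:5>1)
P2 drop R (P beats it: A:9>5 B:10>5)
P2 drop S (P beats it: A:9>2 B:10>9)
P2 drop T (P beats it: A:9>7 B:10>9)
P1→{A,B} P2→{P,Q}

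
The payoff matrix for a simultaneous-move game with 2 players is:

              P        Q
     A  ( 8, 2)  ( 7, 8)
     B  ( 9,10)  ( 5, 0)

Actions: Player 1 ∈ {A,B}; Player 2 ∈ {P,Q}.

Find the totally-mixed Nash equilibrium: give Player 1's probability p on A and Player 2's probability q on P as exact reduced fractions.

P1 indiff ⇒ q·8+(1-q)·7 = q·9+(1-q)·5 ⇒ q(-1) = (1-q)(-2) ⇒ q = 2/3
P2 indiff ⇒ p·2+(1-p)·10 = p·8+(1-p)·0 ⇒ p(-6) = (1-p)(-10) ⇒ p = 5/8

(p,q) = (5/8, 2/3)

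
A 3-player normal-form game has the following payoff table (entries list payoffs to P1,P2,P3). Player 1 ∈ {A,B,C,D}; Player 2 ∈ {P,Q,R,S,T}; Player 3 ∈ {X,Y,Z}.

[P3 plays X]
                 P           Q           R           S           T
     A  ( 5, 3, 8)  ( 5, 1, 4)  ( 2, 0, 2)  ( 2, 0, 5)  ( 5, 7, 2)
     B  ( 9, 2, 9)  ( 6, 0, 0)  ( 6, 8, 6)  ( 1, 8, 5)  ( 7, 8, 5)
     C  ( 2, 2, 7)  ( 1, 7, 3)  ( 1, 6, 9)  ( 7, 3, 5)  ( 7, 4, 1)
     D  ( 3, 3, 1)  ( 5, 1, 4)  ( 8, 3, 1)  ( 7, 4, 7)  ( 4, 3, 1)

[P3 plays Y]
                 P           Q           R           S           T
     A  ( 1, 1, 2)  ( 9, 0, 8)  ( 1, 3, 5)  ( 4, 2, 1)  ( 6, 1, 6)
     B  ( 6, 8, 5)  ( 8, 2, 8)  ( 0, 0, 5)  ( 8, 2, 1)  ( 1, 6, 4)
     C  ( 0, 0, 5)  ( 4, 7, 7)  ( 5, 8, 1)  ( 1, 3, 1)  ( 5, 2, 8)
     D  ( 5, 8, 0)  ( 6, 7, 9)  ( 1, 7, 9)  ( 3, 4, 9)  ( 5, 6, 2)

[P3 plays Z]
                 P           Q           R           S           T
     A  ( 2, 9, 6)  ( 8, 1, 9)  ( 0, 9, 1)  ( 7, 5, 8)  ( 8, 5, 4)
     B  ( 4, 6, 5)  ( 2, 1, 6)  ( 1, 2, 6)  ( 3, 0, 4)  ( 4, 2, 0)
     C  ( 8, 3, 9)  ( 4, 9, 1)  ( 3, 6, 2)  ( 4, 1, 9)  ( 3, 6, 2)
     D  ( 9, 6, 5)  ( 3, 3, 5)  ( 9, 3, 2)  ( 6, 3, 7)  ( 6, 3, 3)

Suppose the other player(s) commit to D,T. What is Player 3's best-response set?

u_3(X vs D,T) = 1
u_3(Y vs D,T) = 2
u_3(Z vs D,T) = 3
max payoff 3 at {Z}

argmax u_3 = {Z}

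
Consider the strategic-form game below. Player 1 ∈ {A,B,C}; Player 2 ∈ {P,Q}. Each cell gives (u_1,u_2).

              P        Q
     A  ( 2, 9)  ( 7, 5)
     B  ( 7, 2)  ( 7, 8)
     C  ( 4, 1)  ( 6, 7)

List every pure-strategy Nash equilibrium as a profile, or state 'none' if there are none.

Nash profiles: (B,Q)

(A,P): not NE [P1→B gives 7>2]
(A,Q): not NE [P2→P gives 9>5]
(B,P): not NE [P2→Q gives 8>2]
(B,Q): NE
(C,P): not NE [P1→B gives 7>4; P2→Q gives 7>1]
(C,Q): not NE [P1→B gives 7>6]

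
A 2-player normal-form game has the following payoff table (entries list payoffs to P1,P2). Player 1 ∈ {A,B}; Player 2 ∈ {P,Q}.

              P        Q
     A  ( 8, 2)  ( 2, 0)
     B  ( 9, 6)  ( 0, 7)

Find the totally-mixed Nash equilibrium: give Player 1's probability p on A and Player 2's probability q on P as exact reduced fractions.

P1 mixes 1/3 on A; P2 mixes 2/3 on P

P1 indiff ⇒ q·8+(1-q)·2 = q·9+(1-q)·0 ⇒ q(-1) = (1-q)(-2) ⇒ q = 2/3
P2 indiff ⇒ p·2+(1-p)·6 = p·0+(1-p)·7 ⇒ p(2) = (1-p)(1) ⇒ p = 1/3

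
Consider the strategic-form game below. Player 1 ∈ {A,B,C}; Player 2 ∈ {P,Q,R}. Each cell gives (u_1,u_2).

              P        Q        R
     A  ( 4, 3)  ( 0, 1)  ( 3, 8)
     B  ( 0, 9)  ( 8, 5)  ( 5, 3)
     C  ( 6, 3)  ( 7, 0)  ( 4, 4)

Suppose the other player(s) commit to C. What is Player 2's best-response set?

P2 best: {R}

u_2(P vs C) = 3
u_2(Q vs C) = 0
u_2(R vs C) = 4
max payoff 4 at {R}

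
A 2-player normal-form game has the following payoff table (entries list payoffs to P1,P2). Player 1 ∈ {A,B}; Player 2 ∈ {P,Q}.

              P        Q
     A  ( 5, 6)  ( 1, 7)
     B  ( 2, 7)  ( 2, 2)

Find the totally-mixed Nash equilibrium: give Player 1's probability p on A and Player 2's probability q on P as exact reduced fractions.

p=5/6, q=1/4

P1 indiff ⇒ q·5+(1-q)·1 = q·2+(1-q)·2 ⇒ q(3) = (1-q)(1) ⇒ q = 1/4
P2 indiff ⇒ p·6+(1-p)·7 = p·7+(1-p)·2 ⇒ p(-1) = (1-p)(-5) ⇒ p = 5/6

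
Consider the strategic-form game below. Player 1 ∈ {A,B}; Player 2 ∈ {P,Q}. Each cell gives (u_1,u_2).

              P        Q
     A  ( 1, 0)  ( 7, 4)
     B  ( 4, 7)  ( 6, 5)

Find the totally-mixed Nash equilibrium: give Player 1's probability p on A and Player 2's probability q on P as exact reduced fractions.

P1 indiff ⇒ q·1+(1-q)·7 = q·4+(1-q)·6 ⇒ q(-3) = (1-q)(-1) ⇒ q = 1/4
P2 indiff ⇒ p·0+(1-p)·7 = p·4+(1-p)·5 ⇒ p(-4) = (1-p)(-2) ⇒ p = 1/3

P1 mixes 1/3 on A; P2 mixes 1/4 on P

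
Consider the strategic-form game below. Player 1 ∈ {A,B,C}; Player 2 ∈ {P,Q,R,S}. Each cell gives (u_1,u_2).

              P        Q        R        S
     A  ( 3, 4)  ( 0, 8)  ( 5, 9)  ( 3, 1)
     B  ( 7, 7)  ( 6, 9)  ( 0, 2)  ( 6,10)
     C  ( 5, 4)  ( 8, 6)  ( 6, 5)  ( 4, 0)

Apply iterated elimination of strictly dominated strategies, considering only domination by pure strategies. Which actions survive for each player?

Survivors P1:{B,C} P2:{Q,S}

P1 drop A (C beats it: P:5>3 Q:8>0 R:6>5 S:4>3)
P2 drop P (Q beats it: B:9>7 C:6>4)
P2 drop R (Q beats it: B:9>2 C:6>5)
P1→{B,C} P2→{Q,S}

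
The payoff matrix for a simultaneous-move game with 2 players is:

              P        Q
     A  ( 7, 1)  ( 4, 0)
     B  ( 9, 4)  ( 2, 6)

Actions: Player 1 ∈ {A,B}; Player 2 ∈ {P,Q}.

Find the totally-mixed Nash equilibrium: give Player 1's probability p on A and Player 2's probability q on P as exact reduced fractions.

p=2/3, q=1/2

P1 indiff ⇒ q·7+(1-q)·4 = q·9+(1-q)·2 ⇒ q(-2) = (1-q)(-2) ⇒ q = 1/2
P2 indiff ⇒ p·1+(1-p)·4 = p·0+(1-p)·6 ⇒ p(1) = (1-p)(2) ⇒ p = 2/3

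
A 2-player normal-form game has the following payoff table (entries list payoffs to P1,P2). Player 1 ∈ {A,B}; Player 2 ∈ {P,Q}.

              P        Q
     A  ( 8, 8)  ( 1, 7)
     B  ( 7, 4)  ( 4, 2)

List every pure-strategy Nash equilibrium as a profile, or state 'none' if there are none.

PSNE = {(A,P)}

(A,P): NE
(A,Q): not NE [P1→B gives 4>1; P2→P gives 8>7]
(B,P): not NE [P1→A gives 8>7]
(B,Q): not NE [P2→P gives 4>2]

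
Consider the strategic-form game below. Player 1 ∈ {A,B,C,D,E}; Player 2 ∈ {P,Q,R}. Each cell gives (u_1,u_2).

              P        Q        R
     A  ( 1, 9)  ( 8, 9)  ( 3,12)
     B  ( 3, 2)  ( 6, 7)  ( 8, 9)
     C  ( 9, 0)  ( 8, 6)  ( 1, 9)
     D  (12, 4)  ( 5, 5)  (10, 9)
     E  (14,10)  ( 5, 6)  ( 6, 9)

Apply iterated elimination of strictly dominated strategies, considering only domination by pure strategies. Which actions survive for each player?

P2 drop Q (R beats it: A:12>9 B:9>7 C:9>6 D:9>5 E:9>6)
P1 drop A (B beats it: P:3>1 R:8>3)
P1 drop B (D beats it: P:12>3 R:10>8)
P1 drop C (D beats it: P:12>9 R:10>1)
P1→{D,E} P2→{P,R}

Remaining: P1:{D,E} P2:{P,R}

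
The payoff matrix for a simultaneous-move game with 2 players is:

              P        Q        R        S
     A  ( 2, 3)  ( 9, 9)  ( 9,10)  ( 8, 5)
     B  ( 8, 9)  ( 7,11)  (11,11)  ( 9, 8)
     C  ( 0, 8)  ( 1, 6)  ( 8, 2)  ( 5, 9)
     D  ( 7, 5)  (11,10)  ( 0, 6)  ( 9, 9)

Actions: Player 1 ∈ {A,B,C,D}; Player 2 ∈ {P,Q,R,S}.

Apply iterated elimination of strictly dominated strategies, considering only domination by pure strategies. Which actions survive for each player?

P1 drop C (A beats it: P:2>0 Q:9>1 R:9>8 S:8>5)
P2 drop P (Q beats it: A:9>3 B:11>9 D:10>5)
P2 drop S (Q beats it: A:9>5 B:11>8 D:10>9)
P1→{A,B,D} P2→{Q,R}

Survivors P1:{A,B,D} P2:{Q,R}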